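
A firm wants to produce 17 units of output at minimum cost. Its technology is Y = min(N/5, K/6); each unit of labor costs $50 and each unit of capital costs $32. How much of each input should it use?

N* = 85, K* = 102

With a fixed-proportions technology, the cost-minimizing bundle uses no slack in either input: N/5 = K/6 = Y.
So N = 5·17 = 85 and K = 6·17 = 102.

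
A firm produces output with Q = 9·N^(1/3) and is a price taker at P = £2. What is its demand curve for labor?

MP_N = (1/3)·9·N^(-2/3) = 3·N^(-2/3).
Setting P·MP_N = w: 6·N^(-2/3) = w.
Solving for N: N^(-2/3) = w/6, so N = (6/w)^(3/2).

N(w) = (6/w)^(3/2)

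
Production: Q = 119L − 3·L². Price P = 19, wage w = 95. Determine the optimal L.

L* = 19

The marginal product of L is MP_L = 119 − 6L.
A price-taking firm hires until the value of the marginal product equals the wage: P·MP_L = w, so 19·(119 − 6L) = 95.
Then 119 − 6L = 5, giving L = 19.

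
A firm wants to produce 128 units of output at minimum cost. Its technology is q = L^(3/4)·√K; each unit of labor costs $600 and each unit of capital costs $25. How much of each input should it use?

L* = 16, K* = 256

Cost minimization requires the marginal rate of technical substitution to equal the input-price ratio: MP_L/MP_K = w/r.
Here MP_L/MP_K = (3/4)·(K/L)/(1/2) = 1.5·(K/L). Setting this equal to 600/25 = 24 gives K = 16L.
Substituting into q = 128: L^(3/4)·(16L)^(1/2) = 128.
Solving, L = 16 and K = 256.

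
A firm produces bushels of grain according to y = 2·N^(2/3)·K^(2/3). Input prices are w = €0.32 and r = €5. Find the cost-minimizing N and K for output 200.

N* = 125, K* = 8

Cost minimization requires the marginal rate of technical substitution to equal the input-price ratio: MP_N/MP_K = w/r.
Here MP_N/MP_K = (2/3)·(K/N)/(2/3) = (K/N). Setting this equal to 0.32/5 = 0.064 gives K = 0.064N.
Substituting into y = 200: 2·N^(2/3)·(0.064N)^(2/3) = 200.
Solving, N = 125 and K = 8.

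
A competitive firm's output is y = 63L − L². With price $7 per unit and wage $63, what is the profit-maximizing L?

The marginal product of L is MP_L = 63 − 2L.
A price-taking firm hires until the value of the marginal product equals the wage: P·MP_L = w, so 7·(63 − 2L) = 63.
Then 63 − 2L = 9, giving L = 27.

L* = 27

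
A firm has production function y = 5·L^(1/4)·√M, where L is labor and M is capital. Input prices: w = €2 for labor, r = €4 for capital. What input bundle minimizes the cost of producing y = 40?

Cost minimization requires the marginal rate of technical substitution to equal the input-price ratio: MP_L/MP_M = w/r.
Here MP_L/MP_M = (1/4)·(M/L)/(1/2) = 0.5·(M/L). Setting this equal to 2/4 = 0.5 gives M = L.
Substituting into y = 40: 5·L^(1/4)·(L)^(1/2) = 40.
Solving, L = 16 and M = 16.

L* = 16, M* = 16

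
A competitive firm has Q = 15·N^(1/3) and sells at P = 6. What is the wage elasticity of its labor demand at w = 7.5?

ε = -1.5

MP_N = (1/3)·15·N^(-2/3), so P·MP_N = w gives 30·N^(-2/3) = w.
Solving, N(w) = (30/w)^(3/2). This is a constant-elasticity form: N ∝ w^(−3/2), so ε = −3/2.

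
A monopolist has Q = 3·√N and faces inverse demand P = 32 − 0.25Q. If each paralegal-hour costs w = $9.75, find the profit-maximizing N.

N* = 16

Marginal revenue from the inverse demand is MR = 32 − 0.5Q.
The marginal product is MP_N = 1.5·N^(-1/2).
A monopolist hires until marginal revenue product equals the wage: MR·MP_N = w.
At N, Q = 3·√N. Substituting and solving: (32 − 1.5·√N)·1.5·N^(-1/2) = 9.75 gives N = 16.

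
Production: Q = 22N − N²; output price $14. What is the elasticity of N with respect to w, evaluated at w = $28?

From P·MP_N = w with MP_N = 22 − 2N, labor demand is N(w) = (22 − w/14)/2.
dN/dw = −1/(28) = -1/28.
At w = 28, N = 10, so ε = (dN/dw)·(w/N) = (-1/28)·(28/10) = -0.1.

ε = -0.1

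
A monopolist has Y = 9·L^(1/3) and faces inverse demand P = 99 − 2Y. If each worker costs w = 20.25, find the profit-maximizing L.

L* = 8

Marginal revenue from the inverse demand is MR = 99 − 4Y.
The marginal product is MP_L = 3·L^(-2/3).
A monopolist hires until marginal revenue product equals the wage: MR·MP_L = w.
At L, Y = 9·L^(1/3). Substituting and solving: (99 − 36·L^(1/3))·3·L^(-2/3) = 20.25 gives L = 8.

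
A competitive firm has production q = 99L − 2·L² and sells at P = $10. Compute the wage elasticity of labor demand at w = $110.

From P·MP_L = w with MP_L = 99 − 4L, labor demand is L(w) = (99 − w/10)/4.
dL/dw = −1/(40) = -0.025.
At w = 110, L = 22, so ε = (dL/dw)·(w/L) = (-0.025)·(110/22) = -0.125.

ε = -0.125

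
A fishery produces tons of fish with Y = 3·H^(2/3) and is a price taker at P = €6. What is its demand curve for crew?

MP_H = (2/3)·3·H^(-1/3) = 2·H^(-1/3).
Setting P·MP_H = w: 12·H^(-1/3) = w.
Solving for H: H^(-1/3) = w/12, so H = (12/w)^(3).

H(w) = 1728/w³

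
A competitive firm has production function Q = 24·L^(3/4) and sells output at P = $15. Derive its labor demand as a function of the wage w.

L(w) = (270/w)^(4)

MP_L = (3/4)·24·L^(-1/4) = 18·L^(-1/4).
Setting P·MP_L = w: 270·L^(-1/4) = w.
Solving for L: L^(-1/4) = w/270, so L = (270/w)^(4).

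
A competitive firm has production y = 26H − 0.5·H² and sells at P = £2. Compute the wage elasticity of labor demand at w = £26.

From P·MP_H = w with MP_H = 26 − H, labor demand is H(w) = 26 − w/2.
dH/dw = −1/(2) = -0.5.
At w = 26, H = 13, so ε = (dH/dw)·(w/H) = (-0.5)·(26/13) = -1.

ε = -1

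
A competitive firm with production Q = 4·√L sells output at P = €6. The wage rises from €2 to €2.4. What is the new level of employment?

L* = 25

From P·MP_L = w with MP_L = 2·L^(-1/2), the labor demand is L(w) = (12/w)^(2).
At w = 2: L = 36. At w = 2.4: L = 25.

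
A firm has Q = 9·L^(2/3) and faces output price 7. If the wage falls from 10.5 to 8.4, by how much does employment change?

From P·MP_L = w with MP_L = 6·L^(-1/3), the labor demand is L(w) = (42/w)^(3).
At w = 10.5: L = 64. At w = 8.4: L = 125.
ΔL = 125 − 64 = 61.

ΔL = 61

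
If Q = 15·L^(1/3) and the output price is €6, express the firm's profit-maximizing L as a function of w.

MP_L = (1/3)·15·L^(-2/3) = 5·L^(-2/3).
Setting P·MP_L = w: 30·L^(-2/3) = w.
Solving for L: L^(-2/3) = w/30, so L = (30/w)^(3/2).

L(w) = (30/w)^(3/2)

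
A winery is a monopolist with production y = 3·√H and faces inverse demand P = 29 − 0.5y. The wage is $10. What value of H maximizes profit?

Marginal revenue from the inverse demand is MR = 29 − y.
The marginal product is MP_H = 1.5·H^(-1/2).
A monopolist hires until marginal revenue product equals the wage: MR·MP_H = w.
At H, y = 3·√H. Substituting and solving: (29 − 3·√H)·1.5·H^(-1/2) = 10 gives H = 9.

H* = 9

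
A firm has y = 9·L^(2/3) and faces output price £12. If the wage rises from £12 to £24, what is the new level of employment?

L* = 27

From P·MP_L = w with MP_L = 6·L^(-1/3), the labor demand is L(w) = (72/w)^(3).
At w = 12: L = 216. At w = 24: L = 27.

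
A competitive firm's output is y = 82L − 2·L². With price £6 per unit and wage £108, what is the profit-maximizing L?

L* = 16

The marginal product of L is MP_L = 82 − 4L.
A price-taking firm hires until the value of the marginal product equals the wage: P·MP_L = w, so 6·(82 − 4L) = 108.
Then 82 − 4L = 18, giving L = 16.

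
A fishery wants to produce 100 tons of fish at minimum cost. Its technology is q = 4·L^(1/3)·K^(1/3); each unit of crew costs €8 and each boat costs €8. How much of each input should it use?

Cost minimization requires the marginal rate of technical substitution to equal the input-price ratio: MP_L/MP_K = w/r.
Here MP_L/MP_K = (1/3)·(K/L)/(1/3) = (K/L). Setting this equal to 8/8 = 1 gives K = L.
Substituting into q = 100: 4·L^(1/3)·(L)^(1/3) = 100.
Solving, L = 125 and K = 125.

L* = 125, K* = 125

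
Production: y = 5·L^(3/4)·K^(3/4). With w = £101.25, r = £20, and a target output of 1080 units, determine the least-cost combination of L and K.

L* = 16, K* = 81

Cost minimization requires the marginal rate of technical substitution to equal the input-price ratio: MP_L/MP_K = w/r.
Here MP_L/MP_K = (3/4)·(K/L)/(3/4) = (K/L). Setting this equal to 101.25/20 = 5.0625 gives K = 5.0625L.
Substituting into y = 1080: 5·L^(3/4)·(5.0625L)^(3/4) = 1080.
Solving, L = 16 and K = 81.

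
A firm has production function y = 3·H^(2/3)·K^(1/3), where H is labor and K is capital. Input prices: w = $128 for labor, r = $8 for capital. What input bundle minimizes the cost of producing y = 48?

H* = 8, K* = 64

Cost minimization requires the marginal rate of technical substitution to equal the input-price ratio: MP_H/MP_K = w/r.
Here MP_H/MP_K = (2/3)·(K/H)/(1/3) = 2·(K/H). Setting this equal to 128/8 = 16 gives K = 8H.
Substituting into y = 48: 3·H^(2/3)·(8H)^(1/3) = 48.
Solving, H = 8 and K = 64.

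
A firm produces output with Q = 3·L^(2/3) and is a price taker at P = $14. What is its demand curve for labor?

MP_L = (2/3)·3·L^(-1/3) = 2·L^(-1/3).
Setting P·MP_L = w: 28·L^(-1/3) = w.
Solving for L: L^(-1/3) = w/28, so L = (28/w)^(3).

L(w) = 21952/w³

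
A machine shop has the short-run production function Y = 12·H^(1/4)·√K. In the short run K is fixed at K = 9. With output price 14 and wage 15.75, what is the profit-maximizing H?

H* = 16

With K = 9, MP_H = (1/4)·12·H^(-3/4)·9^(1/2) = 9·H^(-3/4).
Profit maximization for a price taker requires P·MP_H = w: 14·9·H^(-3/4) = 15.75.
So H^(-3/4) = 0.125, which gives H = 16.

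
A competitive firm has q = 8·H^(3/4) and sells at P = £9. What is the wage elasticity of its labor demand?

MP_H = (3/4)·8·H^(-1/4), so P·MP_H = w gives 54·H^(-1/4) = w.
Solving, H(w) = (54/w)^(4). This is a constant-elasticity form: H ∝ w^(−4), so ε = −4.

ε = -4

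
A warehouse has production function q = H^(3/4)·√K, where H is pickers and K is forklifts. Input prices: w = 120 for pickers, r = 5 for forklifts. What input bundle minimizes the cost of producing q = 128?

Cost minimization requires the marginal rate of technical substitution to equal the input-price ratio: MP_H/MP_K = w/r.
Here MP_H/MP_K = (3/4)·(K/H)/(1/2) = 1.5·(K/H). Setting this equal to 120/5 = 24 gives K = 16H.
Substituting into q = 128: H^(3/4)·(16H)^(1/2) = 128.
Solving, H = 16 and K = 256.

H* = 16, K* = 256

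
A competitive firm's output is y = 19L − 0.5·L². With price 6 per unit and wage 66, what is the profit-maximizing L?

L* = 8

The marginal product of L is MP_L = 19 − L.
A price-taking firm hires until the value of the marginal product equals the wage: P·MP_L = w, so 6·(19 − L) = 66.
Then 19 − L = 11, giving L = 8.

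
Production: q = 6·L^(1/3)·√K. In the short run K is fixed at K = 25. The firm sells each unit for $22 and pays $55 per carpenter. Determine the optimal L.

L* = 8

With K = 25, MP_L = (1/3)·6·L^(-2/3)·25^(1/2) = 10·L^(-2/3).
Profit maximization for a price taker requires P·MP_L = w: 22·10·L^(-2/3) = 55.
So L^(-2/3) = 0.25, which gives L = 8.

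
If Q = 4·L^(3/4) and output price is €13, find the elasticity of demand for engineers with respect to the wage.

ε = -4

MP_L = (3/4)·4·L^(-1/4), so P·MP_L = w gives 39·L^(-1/4) = w.
Solving, L(w) = (39/w)^(4). This is a constant-elasticity form: L ∝ w^(−4), so ε = −4.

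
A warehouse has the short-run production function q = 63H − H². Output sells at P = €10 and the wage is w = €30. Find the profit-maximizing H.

H* = 30

The marginal product of H is MP_H = 63 − 2H.
A price-taking firm hires until the value of the marginal product equals the wage: P·MP_H = w, so 10·(63 − 2H) = 30.
Then 63 − 2H = 3, giving H = 30.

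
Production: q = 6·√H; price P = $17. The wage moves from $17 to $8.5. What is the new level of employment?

H* = 36

From P·MP_H = w with MP_H = 3·H^(-1/2), the labor demand is H(w) = (51/w)^(2).
At w = 17: H = 9. At w = 8.5: H = 36.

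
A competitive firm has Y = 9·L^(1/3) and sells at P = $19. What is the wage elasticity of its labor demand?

ε = -1.5

MP_L = (1/3)·9·L^(-2/3), so P·MP_L = w gives 57·L^(-2/3) = w.
Solving, L(w) = (57/w)^(3/2). This is a constant-elasticity form: L ∝ w^(−3/2), so ε = −3/2.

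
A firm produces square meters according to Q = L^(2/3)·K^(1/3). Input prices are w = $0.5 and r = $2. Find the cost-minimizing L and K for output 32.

L* = 64, K* = 8

Cost minimization requires the marginal rate of technical substitution to equal the input-price ratio: MP_L/MP_K = w/r.
Here MP_L/MP_K = (2/3)·(K/L)/(1/3) = 2·(K/L). Setting this equal to 0.5/2 = 0.25 gives K = 0.125L.
Substituting into Q = 32: L^(2/3)·(0.125L)^(1/3) = 32.
Solving, L = 64 and K = 8.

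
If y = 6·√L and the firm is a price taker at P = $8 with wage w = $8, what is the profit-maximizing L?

MP_L = (1/2)·6·L^(-1/2) = 3·L^(-1/2).
Profit maximization for a price taker requires P·MP_L = w: 8·3·L^(-1/2) = 8.
So L^(-1/2) = 1/3, which gives L = 9.

L* = 9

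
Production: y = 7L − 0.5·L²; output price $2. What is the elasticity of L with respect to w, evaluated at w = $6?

From P·MP_L = w with MP_L = 7 − L, labor demand is L(w) = 7 − w/2.
dL/dw = −1/(2) = -0.5.
At w = 6, L = 4, so ε = (dL/dw)·(w/L) = (-0.5)·(6/4) = -0.75.

ε = -0.75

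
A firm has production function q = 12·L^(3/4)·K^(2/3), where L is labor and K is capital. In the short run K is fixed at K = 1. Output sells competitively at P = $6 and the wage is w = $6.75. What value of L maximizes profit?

L* = 4096

With K = 1, MP_L = (3/4)·12·L^(-1/4)·1^(2/3) = 9·L^(-1/4).
Profit maximization for a price taker requires P·MP_L = w: 6·9·L^(-1/4) = 6.75.
So L^(-1/4) = 0.125, which gives L = 4096.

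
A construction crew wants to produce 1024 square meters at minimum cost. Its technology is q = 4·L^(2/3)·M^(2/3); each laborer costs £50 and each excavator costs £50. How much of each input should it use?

L* = 64, M* = 64

Cost minimization requires the marginal rate of technical substitution to equal the input-price ratio: MP_L/MP_M = w/r.
Here MP_L/MP_M = (2/3)·(M/L)/(2/3) = (M/L). Setting this equal to 50/50 = 1 gives M = L.
Substituting into q = 1024: 4·L^(2/3)·(L)^(2/3) = 1024.
Solving, L = 64 and M = 64.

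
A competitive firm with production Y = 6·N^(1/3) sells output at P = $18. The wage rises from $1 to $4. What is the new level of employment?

N* = 27

From P·MP_N = w with MP_N = 2·N^(-2/3), the labor demand is N(w) = (36/w)^(3/2).
At w = 1: N = 216. At w = 4: N = 27.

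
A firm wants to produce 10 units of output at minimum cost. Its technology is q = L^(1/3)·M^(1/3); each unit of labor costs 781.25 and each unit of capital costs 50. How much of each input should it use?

L* = 8, M* = 125

Cost minimization requires the marginal rate of technical substitution to equal the input-price ratio: MP_L/MP_M = w/r.
Here MP_L/MP_M = (1/3)·(M/L)/(1/3) = (M/L). Setting this equal to 781.25/50 = 15.625 gives M = 15.625L.
Substituting into q = 10: L^(1/3)·(15.625L)^(1/3) = 10.
Solving, L = 8 and M = 125.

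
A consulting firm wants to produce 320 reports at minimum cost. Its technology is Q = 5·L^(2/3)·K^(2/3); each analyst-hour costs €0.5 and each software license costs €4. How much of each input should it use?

L* = 64, K* = 8

Cost minimization requires the marginal rate of technical substitution to equal the input-price ratio: MP_L/MP_K = w/r.
Here MP_L/MP_K = (2/3)·(K/L)/(2/3) = (K/L). Setting this equal to 0.5/4 = 0.125 gives K = 0.125L.
Substituting into Q = 320: 5·L^(2/3)·(0.125L)^(2/3) = 320.
Solving, L = 64 and K = 8.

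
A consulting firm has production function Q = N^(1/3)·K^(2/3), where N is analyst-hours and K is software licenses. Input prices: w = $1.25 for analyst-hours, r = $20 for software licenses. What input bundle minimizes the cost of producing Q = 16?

Cost minimization requires the marginal rate of technical substitution to equal the input-price ratio: MP_N/MP_K = w/r.
Here MP_N/MP_K = (1/3)·(K/N)/(2/3) = 0.5·(K/N). Setting this equal to 1.25/20 = 0.0625 gives K = 0.125N.
Substituting into Q = 16: N^(1/3)·(0.125N)^(2/3) = 16.
Solving, N = 64 and K = 8.

N* = 64, K* = 8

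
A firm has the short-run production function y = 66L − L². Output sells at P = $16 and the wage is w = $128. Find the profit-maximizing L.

The marginal product of L is MP_L = 66 − 2L.
A price-taking firm hires until the value of the marginal product equals the wage: P·MP_L = w, so 16·(66 − 2L) = 128.
Then 66 − 2L = 8, giving L = 29.

L* = 29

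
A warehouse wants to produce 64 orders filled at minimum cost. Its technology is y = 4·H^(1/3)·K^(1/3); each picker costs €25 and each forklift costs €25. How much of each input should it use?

Cost minimization requires the marginal rate of technical substitution to equal the input-price ratio: MP_H/MP_K = w/r.
Here MP_H/MP_K = (1/3)·(K/H)/(1/3) = (K/H). Setting this equal to 25/25 = 1 gives K = H.
Substituting into y = 64: 4·H^(1/3)·(H)^(1/3) = 64.
Solving, H = 64 and K = 64.

H* = 64, K* = 64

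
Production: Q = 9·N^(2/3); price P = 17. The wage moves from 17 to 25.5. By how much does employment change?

ΔN = -152

From P·MP_N = w with MP_N = 6·N^(-1/3), the labor demand is N(w) = (102/w)^(3).
At w = 17: N = 216. At w = 25.5: N = 64.
ΔN = 64 − 216 = -152.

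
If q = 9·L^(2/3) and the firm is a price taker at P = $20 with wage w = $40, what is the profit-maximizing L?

MP_L = (2/3)·9·L^(-1/3) = 6·L^(-1/3).
Profit maximization for a price taker requires P·MP_L = w: 20·6·L^(-1/3) = 40.
So L^(-1/3) = 1/3, which gives L = 27.

L* = 27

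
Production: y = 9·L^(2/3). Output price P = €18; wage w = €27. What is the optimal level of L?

L* = 64

MP_L = (2/3)·9·L^(-1/3) = 6·L^(-1/3).
Profit maximization for a price taker requires P·MP_L = w: 18·6·L^(-1/3) = 27.
So L^(-1/3) = 0.25, which gives L = 64.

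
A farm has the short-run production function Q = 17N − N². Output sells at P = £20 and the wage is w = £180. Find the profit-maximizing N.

N* = 4

The marginal product of N is MP_N = 17 − 2N.
A price-taking firm hires until the value of the marginal product equals the wage: P·MP_N = w, so 20·(17 − 2N) = 180.
Then 17 − 2N = 9, giving N = 4.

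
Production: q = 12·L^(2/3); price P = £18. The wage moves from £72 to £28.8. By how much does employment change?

From P·MP_L = w with MP_L = 8·L^(-1/3), the labor demand is L(w) = (144/w)^(3).
At w = 72: L = 8. At w = 28.8: L = 125.
ΔL = 125 − 8 = 117.

ΔL = 117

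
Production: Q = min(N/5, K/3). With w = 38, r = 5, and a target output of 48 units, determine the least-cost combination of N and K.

With a fixed-proportions technology, the cost-minimizing bundle uses no slack in either input: N/5 = K/3 = Q.
So N = 5·48 = 240 and K = 3·48 = 144.

N* = 240, K* = 144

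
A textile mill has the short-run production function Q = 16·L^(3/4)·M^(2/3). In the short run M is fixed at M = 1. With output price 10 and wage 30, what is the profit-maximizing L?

L* = 256

With M = 1, MP_L = (3/4)·16·L^(-1/4)·1^(2/3) = 12·L^(-1/4).
Profit maximization for a price taker requires P·MP_L = w: 10·12·L^(-1/4) = 30.
So L^(-1/4) = 0.25, which gives L = 256.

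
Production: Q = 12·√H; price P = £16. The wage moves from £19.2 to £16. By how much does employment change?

ΔH = 11

From P·MP_H = w with MP_H = 6·H^(-1/2), the labor demand is H(w) = (96/w)^(2).
At w = 19.2: H = 25. At w = 16: H = 36.
ΔH = 36 − 25 = 11.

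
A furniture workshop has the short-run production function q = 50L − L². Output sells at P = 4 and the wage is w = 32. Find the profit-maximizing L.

The marginal product of L is MP_L = 50 − 2L.
A price-taking firm hires until the value of the marginal product equals the wage: P·MP_L = w, so 4·(50 − 2L) = 32.
Then 50 − 2L = 8, giving L = 21.

L* = 21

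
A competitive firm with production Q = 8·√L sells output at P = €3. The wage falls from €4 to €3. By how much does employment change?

From P·MP_L = w with MP_L = 4·L^(-1/2), the labor demand is L(w) = (12/w)^(2).
At w = 4: L = 9. At w = 3: L = 16.
ΔL = 16 − 9 = 7.

ΔL = 7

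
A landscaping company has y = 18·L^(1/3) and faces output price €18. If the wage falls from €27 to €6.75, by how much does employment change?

From P·MP_L = w with MP_L = 6·L^(-2/3), the labor demand is L(w) = (108/w)^(3/2).
At w = 27: L = 8. At w = 6.75: L = 64.
ΔL = 64 − 8 = 56.

ΔL = 56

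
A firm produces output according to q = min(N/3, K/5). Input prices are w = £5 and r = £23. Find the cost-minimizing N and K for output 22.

With a fixed-proportions technology, the cost-minimizing bundle uses no slack in either input: N/3 = K/5 = q.
So N = 3·22 = 66 and K = 5·22 = 110.

N* = 66, K* = 110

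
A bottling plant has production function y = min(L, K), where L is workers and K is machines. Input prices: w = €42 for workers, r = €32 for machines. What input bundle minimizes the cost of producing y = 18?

L* = 18, K* = 18

With a fixed-proportions technology, the cost-minimizing bundle uses no slack in either input: L = K = y.
So L = 18 and K = 18.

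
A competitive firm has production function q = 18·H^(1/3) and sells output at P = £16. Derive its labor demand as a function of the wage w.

H(w) = (96/w)^(3/2)

MP_H = (1/3)·18·H^(-2/3) = 6·H^(-2/3).
Setting P·MP_H = w: 96·H^(-2/3) = w.
Solving for H: H^(-2/3) = w/96, so H = (96/w)^(3/2).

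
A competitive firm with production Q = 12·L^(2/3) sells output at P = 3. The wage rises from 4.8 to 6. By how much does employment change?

From P·MP_L = w with MP_L = 8·L^(-1/3), the labor demand is L(w) = (24/w)^(3).
At w = 4.8: L = 125. At w = 6: L = 64.
ΔL = 64 − 125 = -61.

ΔL = -61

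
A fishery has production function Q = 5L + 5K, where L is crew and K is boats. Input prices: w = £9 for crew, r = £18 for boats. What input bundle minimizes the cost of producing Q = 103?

L* = 20.6, K* = 0

The inputs are perfect substitutes, so the firm uses whichever has the lower cost per unit of output.
Cost per unit of output via L is w/5 = 1.8; via K it is r/5 = 3.6. L is cheaper.
Producing Q = 103 with L alone: L = 20.6, K = 0.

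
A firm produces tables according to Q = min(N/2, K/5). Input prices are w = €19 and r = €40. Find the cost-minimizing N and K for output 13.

With a fixed-proportions technology, the cost-minimizing bundle uses no slack in either input: N/2 = K/5 = Q.
So N = 2·13 = 26 and K = 5·13 = 65.

N* = 26, K* = 65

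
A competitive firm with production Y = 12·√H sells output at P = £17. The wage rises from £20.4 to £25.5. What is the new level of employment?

H* = 16

From P·MP_H = w with MP_H = 6·H^(-1/2), the labor demand is H(w) = (102/w)^(2).
At w = 20.4: H = 25. At w = 25.5: H = 16.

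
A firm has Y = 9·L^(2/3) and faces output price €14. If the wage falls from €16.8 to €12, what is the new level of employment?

L* = 343

From P·MP_L = w with MP_L = 6·L^(-1/3), the labor demand is L(w) = (84/w)^(3).
At w = 16.8: L = 125. At w = 12: L = 343.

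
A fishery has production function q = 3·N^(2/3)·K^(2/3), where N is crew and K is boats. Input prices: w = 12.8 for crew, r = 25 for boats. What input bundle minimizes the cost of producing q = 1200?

N* = 125, K* = 64

Cost minimization requires the marginal rate of technical substitution to equal the input-price ratio: MP_N/MP_K = w/r.
Here MP_N/MP_K = (2/3)·(K/N)/(2/3) = (K/N). Setting this equal to 12.8/25 = 0.512 gives K = 0.512N.
Substituting into q = 1200: 3·N^(2/3)·(0.512N)^(2/3) = 1200.
Solving, N = 125 and K = 64.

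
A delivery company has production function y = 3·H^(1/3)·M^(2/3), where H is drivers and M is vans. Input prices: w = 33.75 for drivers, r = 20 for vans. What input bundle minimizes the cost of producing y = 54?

Cost minimization requires the marginal rate of technical substitution to equal the input-price ratio: MP_H/MP_M = w/r.
Here MP_H/MP_M = (1/3)·(M/H)/(2/3) = 0.5·(M/H). Setting this equal to 33.75/20 = 1.6875 gives M = 3.375H.
Substituting into y = 54: 3·H^(1/3)·(3.375H)^(2/3) = 54.
Solving, H = 8 and M = 27.

H* = 8, M* = 27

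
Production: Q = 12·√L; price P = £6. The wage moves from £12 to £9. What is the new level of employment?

From P·MP_L = w with MP_L = 6·L^(-1/2), the labor demand is L(w) = (36/w)^(2).
At w = 12: L = 9. At w = 9: L = 16.

L* = 16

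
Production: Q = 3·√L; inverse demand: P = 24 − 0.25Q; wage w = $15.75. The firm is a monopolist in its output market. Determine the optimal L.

Marginal revenue from the inverse demand is MR = 24 − 0.5Q.
The marginal product is MP_L = 1.5·L^(-1/2).
A monopolist hires until marginal revenue product equals the wage: MR·MP_L = w.
At L, Q = 3·√L. Substituting and solving: (24 − 1.5·√L)·1.5·L^(-1/2) = 15.75 gives L = 4.

L* = 4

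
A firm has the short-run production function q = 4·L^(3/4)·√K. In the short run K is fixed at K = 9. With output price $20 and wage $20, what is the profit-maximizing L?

With K = 9, MP_L = (3/4)·4·L^(-1/4)·9^(1/2) = 9·L^(-1/4).
Profit maximization for a price taker requires P·MP_L = w: 20·9·L^(-1/4) = 20.
So L^(-1/4) = 1/9, which gives L = 6561.

L* = 6561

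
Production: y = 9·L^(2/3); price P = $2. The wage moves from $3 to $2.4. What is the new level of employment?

L* = 125

From P·MP_L = w with MP_L = 6·L^(-1/3), the labor demand is L(w) = (12/w)^(3).
At w = 3: L = 64. At w = 2.4: L = 125.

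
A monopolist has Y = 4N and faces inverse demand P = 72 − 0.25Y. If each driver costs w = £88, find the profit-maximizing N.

Marginal revenue from the inverse demand is MR = 72 − 0.5Y.
The marginal product is MP_N = 4.
A monopolist hires until marginal revenue product equals the wage: MR·MP_N = w.
(72 − 2N)·4 = 88, so N = 25.

N* = 25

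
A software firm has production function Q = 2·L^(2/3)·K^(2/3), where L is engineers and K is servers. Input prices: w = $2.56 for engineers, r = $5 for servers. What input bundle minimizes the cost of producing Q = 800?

Cost minimization requires the marginal rate of technical substitution to equal the input-price ratio: MP_L/MP_K = w/r.
Here MP_L/MP_K = (2/3)·(K/L)/(2/3) = (K/L). Setting this equal to 2.56/5 = 0.512 gives K = 0.512L.
Substituting into Q = 800: 2·L^(2/3)·(0.512L)^(2/3) = 800.
Solving, L = 125 and K = 64.

L* = 125, K* = 64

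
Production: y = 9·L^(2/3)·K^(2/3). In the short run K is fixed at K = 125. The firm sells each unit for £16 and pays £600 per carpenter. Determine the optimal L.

With K = 125, MP_L = (2/3)·9·L^(-1/3)·125^(2/3) = 150·L^(-1/3).
Profit maximization for a price taker requires P·MP_L = w: 16·150·L^(-1/3) = 600.
So L^(-1/3) = 0.25, which gives L = 64.

L* = 64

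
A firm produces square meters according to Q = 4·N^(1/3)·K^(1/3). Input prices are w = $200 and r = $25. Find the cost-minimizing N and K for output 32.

Cost minimization requires the marginal rate of technical substitution to equal the input-price ratio: MP_N/MP_K = w/r.
Here MP_N/MP_K = (1/3)·(K/N)/(1/3) = (K/N). Setting this equal to 200/25 = 8 gives K = 8N.
Substituting into Q = 32: 4·N^(1/3)·(8N)^(1/3) = 32.
Solving, N = 8 and K = 64.

N* = 8, K* = 64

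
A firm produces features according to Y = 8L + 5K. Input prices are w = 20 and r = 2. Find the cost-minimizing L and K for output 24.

The inputs are perfect substitutes, so the firm uses whichever has the lower cost per unit of output.
Cost per unit of output via L is w/8 = 2.5; via K it is r/5 = 0.4. K is cheaper.
Producing Y = 24 with K alone: L = 0, K = 4.8.

L* = 0, K* = 4.8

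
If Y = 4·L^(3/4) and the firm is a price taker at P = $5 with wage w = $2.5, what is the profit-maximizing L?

L* = 1296

MP_L = (3/4)·4·L^(-1/4) = 3·L^(-1/4).
Profit maximization for a price taker requires P·MP_L = w: 5·3·L^(-1/4) = 2.5.
So L^(-1/4) = 1/6, which gives L = 1296.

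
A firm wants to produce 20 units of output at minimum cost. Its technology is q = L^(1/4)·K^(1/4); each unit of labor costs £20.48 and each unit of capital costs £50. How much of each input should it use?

Cost minimization requires the marginal rate of technical substitution to equal the input-price ratio: MP_L/MP_K = w/r.
Here MP_L/MP_K = (1/4)·(K/L)/(1/4) = (K/L). Setting this equal to 20.48/50 = 0.4096 gives K = 0.4096L.
Substituting into q = 20: L^(1/4)·(0.4096L)^(1/4) = 20.
Solving, L = 625 and K = 256.

L* = 625, K* = 256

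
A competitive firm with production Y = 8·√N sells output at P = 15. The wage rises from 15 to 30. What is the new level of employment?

N* = 4

From P·MP_N = w with MP_N = 4·N^(-1/2), the labor demand is N(w) = (60/w)^(2).
At w = 15: N = 16. At w = 30: N = 4.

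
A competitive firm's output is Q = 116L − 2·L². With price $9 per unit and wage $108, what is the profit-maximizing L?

The marginal product of L is MP_L = 116 − 4L.
A price-taking firm hires until the value of the marginal product equals the wage: P·MP_L = w, so 9·(116 − 4L) = 108.
Then 116 − 4L = 12, giving L = 26.

L* = 26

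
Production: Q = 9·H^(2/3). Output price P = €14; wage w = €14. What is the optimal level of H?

H* = 216

MP_H = (2/3)·9·H^(-1/3) = 6·H^(-1/3).
Profit maximization for a price taker requires P·MP_H = w: 14·6·H^(-1/3) = 14.
So H^(-1/3) = 1/6, which gives H = 216.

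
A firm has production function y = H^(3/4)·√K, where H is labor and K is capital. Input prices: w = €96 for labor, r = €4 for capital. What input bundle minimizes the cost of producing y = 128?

Cost minimization requires the marginal rate of technical substitution to equal the input-price ratio: MP_H/MP_K = w/r.
Here MP_H/MP_K = (3/4)·(K/H)/(1/2) = 1.5·(K/H). Setting this equal to 96/4 = 24 gives K = 16H.
Substituting into y = 128: H^(3/4)·(16H)^(1/2) = 128.
Solving, H = 16 and K = 256.

H* = 16, K* = 256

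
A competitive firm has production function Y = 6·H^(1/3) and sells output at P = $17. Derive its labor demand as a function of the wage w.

H(w) = (34/w)^(3/2)

MP_H = (1/3)·6·H^(-2/3) = 2·H^(-2/3).
Setting P·MP_H = w: 34·H^(-2/3) = w.
Solving for H: H^(-2/3) = w/34, so H = (34/w)^(3/2).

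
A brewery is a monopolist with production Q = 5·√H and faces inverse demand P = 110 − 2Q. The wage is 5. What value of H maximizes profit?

Marginal revenue from the inverse demand is MR = 110 − 4Q.
The marginal product is MP_H = 2.5·H^(-1/2).
A monopolist hires until marginal revenue product equals the wage: MR·MP_H = w.
At H, Q = 5·√H. Substituting and solving: (110 − 20·√H)·2.5·H^(-1/2) = 5 gives H = 25.

H* = 25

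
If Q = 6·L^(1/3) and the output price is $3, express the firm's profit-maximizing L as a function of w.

MP_L = (1/3)·6·L^(-2/3) = 2·L^(-2/3).
Setting P·MP_L = w: 6·L^(-2/3) = w.
Solving for L: L^(-2/3) = w/6, so L = (6/w)^(3/2).

L(w) = (6/w)^(3/2)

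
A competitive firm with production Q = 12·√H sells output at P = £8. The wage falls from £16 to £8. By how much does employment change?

ΔH = 27

From P·MP_H = w with MP_H = 6·H^(-1/2), the labor demand is H(w) = (48/w)^(2).
At w = 16: H = 9. At w = 8: H = 36.
ΔH = 36 − 9 = 27.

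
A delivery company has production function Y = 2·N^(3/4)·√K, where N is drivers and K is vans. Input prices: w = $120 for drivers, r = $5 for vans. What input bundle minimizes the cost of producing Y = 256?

N* = 16, K* = 256

Cost minimization requires the marginal rate of technical substitution to equal the input-price ratio: MP_N/MP_K = w/r.
Here MP_N/MP_K = (3/4)·(K/N)/(1/2) = 1.5·(K/N). Setting this equal to 120/5 = 24 gives K = 16N.
Substituting into Y = 256: 2·N^(3/4)·(16N)^(1/2) = 256.
Solving, N = 16 and K = 256.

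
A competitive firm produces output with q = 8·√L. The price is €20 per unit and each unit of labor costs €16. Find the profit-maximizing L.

L* = 25

MP_L = (1/2)·8·L^(-1/2) = 4·L^(-1/2).
Profit maximization for a price taker requires P·MP_L = w: 20·4·L^(-1/2) = 16.
So L^(-1/2) = 0.2, which gives L = 25.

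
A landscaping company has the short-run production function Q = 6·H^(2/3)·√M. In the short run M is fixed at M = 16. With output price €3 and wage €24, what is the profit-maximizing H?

With M = 16, MP_H = (2/3)·6·H^(-1/3)·16^(1/2) = 16·H^(-1/3).
Profit maximization for a price taker requires P·MP_H = w: 3·16·H^(-1/3) = 24.
So H^(-1/3) = 0.5, which gives H = 8.

H* = 8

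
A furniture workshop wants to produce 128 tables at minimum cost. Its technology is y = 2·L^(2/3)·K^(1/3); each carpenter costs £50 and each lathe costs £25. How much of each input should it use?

Cost minimization requires the marginal rate of technical substitution to equal the input-price ratio: MP_L/MP_K = w/r.
Here MP_L/MP_K = (2/3)·(K/L)/(1/3) = 2·(K/L). Setting this equal to 50/25 = 2 gives K = L.
Substituting into y = 128: 2·L^(2/3)·(L)^(1/3) = 128.
Solving, L = 64 and K = 64.

L* = 64, K* = 64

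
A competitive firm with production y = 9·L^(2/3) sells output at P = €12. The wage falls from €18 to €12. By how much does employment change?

From P·MP_L = w with MP_L = 6·L^(-1/3), the labor demand is L(w) = (72/w)^(3).
At w = 18: L = 64. At w = 12: L = 216.
ΔL = 216 − 64 = 152.

ΔL = 152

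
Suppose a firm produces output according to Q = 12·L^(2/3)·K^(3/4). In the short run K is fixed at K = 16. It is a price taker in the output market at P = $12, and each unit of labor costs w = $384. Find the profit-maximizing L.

With K = 16, MP_L = (2/3)·12·L^(-1/3)·16^(3/4) = 64·L^(-1/3).
Profit maximization for a price taker requires P·MP_L = w: 12·64·L^(-1/3) = 384.
So L^(-1/3) = 0.5, which gives L = 8.

L* = 8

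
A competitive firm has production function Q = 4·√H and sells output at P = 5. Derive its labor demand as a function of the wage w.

MP_H = (1/2)·4·H^(-1/2) = 2·H^(-1/2).
Setting P·MP_H = w: 10·H^(-1/2) = w.
Solving for H: H^(-1/2) = w/10, so H = (10/w)^(2).

H(w) = 100/w²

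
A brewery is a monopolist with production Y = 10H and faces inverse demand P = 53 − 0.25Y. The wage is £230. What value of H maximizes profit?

Marginal revenue from the inverse demand is MR = 53 − 0.5Y.
The marginal product is MP_H = 10.
A monopolist hires until marginal revenue product equals the wage: MR·MP_H = w.
(53 − 5H)·10 = 230, so H = 6.

H* = 6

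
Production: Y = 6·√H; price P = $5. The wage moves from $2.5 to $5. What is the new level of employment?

From P·MP_H = w with MP_H = 3·H^(-1/2), the labor demand is H(w) = (15/w)^(2).
At w = 2.5: H = 36. At w = 5: H = 9.

H* = 9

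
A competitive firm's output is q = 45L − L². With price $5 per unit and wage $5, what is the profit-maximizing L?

L* = 22

The marginal product of L is MP_L = 45 − 2L.
A price-taking firm hires until the value of the marginal product equals the wage: P·MP_L = w, so 5·(45 − 2L) = 5.
Then 45 − 2L = 1, giving L = 22.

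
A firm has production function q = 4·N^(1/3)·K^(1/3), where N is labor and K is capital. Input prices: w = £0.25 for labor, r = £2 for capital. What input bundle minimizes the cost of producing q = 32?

N* = 64, K* = 8

Cost minimization requires the marginal rate of technical substitution to equal the input-price ratio: MP_N/MP_K = w/r.
Here MP_N/MP_K = (1/3)·(K/N)/(1/3) = (K/N). Setting this equal to 0.25/2 = 0.125 gives K = 0.125N.
Substituting into q = 32: 4·N^(1/3)·(0.125N)^(1/3) = 32.
Solving, N = 64 and K = 8.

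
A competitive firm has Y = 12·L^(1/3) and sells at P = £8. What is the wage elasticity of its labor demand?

MP_L = (1/3)·12·L^(-2/3), so P·MP_L = w gives 32·L^(-2/3) = w.
Solving, L(w) = (32/w)^(3/2). This is a constant-elasticity form: L ∝ w^(−3/2), so ε = −3/2.

ε = -1.5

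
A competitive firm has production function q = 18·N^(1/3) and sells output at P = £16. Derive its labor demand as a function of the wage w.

MP_N = (1/3)·18·N^(-2/3) = 6·N^(-2/3).
Setting P·MP_N = w: 96·N^(-2/3) = w.
Solving for N: N^(-2/3) = w/96, so N = (96/w)^(3/2).

N(w) = (96/w)^(3/2)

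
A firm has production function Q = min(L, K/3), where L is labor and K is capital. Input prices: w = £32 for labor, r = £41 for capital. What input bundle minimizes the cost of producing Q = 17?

With a fixed-proportions technology, the cost-minimizing bundle uses no slack in either input: L = K/3 = Q.
So L = 17 and K = 3·17 = 51.

L* = 17, K* = 51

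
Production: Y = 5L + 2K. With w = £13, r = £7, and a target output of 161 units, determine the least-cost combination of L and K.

The inputs are perfect substitutes, so the firm uses whichever has the lower cost per unit of output.
Cost per unit of output via L is w/5 = 2.6; via K it is r/2 = 3.5. L is cheaper.
Producing Y = 161 with L alone: L = 32.2, K = 0.

L* = 32.2, K* = 0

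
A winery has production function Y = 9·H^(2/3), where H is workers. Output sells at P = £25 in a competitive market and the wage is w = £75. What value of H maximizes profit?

H* = 8

MP_H = (2/3)·9·H^(-1/3) = 6·H^(-1/3).
Profit maximization for a price taker requires P·MP_H = w: 25·6·H^(-1/3) = 75.
So H^(-1/3) = 0.5, which gives H = 8.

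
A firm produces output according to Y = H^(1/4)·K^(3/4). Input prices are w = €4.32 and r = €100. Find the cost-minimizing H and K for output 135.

H* = 625, K* = 81

Cost minimization requires the marginal rate of technical substitution to equal the input-price ratio: MP_H/MP_K = w/r.
Here MP_H/MP_K = (1/4)·(K/H)/(3/4) = (1/3)·(K/H). Setting this equal to 4.32/100 = 0.0432 gives K = 0.1296H.
Substituting into Y = 135: H^(1/4)·(0.1296H)^(3/4) = 135.
Solving, H = 625 and K = 81.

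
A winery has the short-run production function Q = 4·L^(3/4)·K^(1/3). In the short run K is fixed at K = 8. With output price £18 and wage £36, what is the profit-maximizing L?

With K = 8, MP_L = (3/4)·4·L^(-1/4)·8^(1/3) = 6·L^(-1/4).
Profit maximization for a price taker requires P·MP_L = w: 18·6·L^(-1/4) = 36.
So L^(-1/4) = 1/3, which gives L = 81.

L* = 81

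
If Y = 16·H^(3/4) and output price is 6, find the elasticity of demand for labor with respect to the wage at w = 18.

ε = -4

MP_H = (3/4)·16·H^(-1/4), so P·MP_H = w gives 72·H^(-1/4) = w.
Solving, H(w) = (72/w)^(4). This is a constant-elasticity form: H ∝ w^(−4), so ε = −4.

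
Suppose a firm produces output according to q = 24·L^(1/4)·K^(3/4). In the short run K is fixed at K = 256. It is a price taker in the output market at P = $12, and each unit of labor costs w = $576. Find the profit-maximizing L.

L* = 16

With K = 256, MP_L = (1/4)·24·L^(-3/4)·256^(3/4) = 384·L^(-3/4).
Profit maximization for a price taker requires P·MP_L = w: 12·384·L^(-3/4) = 576.
So L^(-3/4) = 0.125, which gives L = 16.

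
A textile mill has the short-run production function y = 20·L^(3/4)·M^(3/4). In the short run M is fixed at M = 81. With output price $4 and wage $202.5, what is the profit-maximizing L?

L* = 4096

With M = 81, MP_L = (3/4)·20·L^(-1/4)·81^(3/4) = 405·L^(-1/4).
Profit maximization for a price taker requires P·MP_L = w: 4·405·L^(-1/4) = 202.5.
So L^(-1/4) = 0.125, which gives L = 4096.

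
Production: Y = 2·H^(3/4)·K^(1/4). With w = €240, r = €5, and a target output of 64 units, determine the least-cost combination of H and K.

H* = 16, K* = 256

Cost minimization requires the marginal rate of technical substitution to equal the input-price ratio: MP_H/MP_K = w/r.
Here MP_H/MP_K = (3/4)·(K/H)/(1/4) = 3·(K/H). Setting this equal to 240/5 = 48 gives K = 16H.
Substituting into Y = 64: 2·H^(3/4)·(16H)^(1/4) = 64.
Solving, H = 16 and K = 256.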